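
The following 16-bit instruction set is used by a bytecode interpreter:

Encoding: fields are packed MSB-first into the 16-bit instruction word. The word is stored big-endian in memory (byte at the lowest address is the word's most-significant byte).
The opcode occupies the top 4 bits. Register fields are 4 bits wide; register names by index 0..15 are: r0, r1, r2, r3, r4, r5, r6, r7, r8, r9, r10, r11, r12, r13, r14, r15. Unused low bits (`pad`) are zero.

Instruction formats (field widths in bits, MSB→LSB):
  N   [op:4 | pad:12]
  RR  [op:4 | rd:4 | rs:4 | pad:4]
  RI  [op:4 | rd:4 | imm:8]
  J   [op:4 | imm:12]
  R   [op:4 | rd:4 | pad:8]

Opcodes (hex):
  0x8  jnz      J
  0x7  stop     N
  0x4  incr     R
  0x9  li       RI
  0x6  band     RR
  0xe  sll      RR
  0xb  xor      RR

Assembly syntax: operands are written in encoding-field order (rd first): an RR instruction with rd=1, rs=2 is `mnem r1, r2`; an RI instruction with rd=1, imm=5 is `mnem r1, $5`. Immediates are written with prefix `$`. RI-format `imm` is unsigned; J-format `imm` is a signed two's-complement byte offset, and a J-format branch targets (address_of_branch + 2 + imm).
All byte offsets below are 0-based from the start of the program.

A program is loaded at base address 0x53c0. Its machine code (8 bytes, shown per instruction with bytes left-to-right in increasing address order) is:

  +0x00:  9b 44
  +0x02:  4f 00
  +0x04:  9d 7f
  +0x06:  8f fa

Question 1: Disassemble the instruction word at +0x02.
[02] 4f 00 → 0x4f00
  top 4b → 0x4 → incr [R]
  rd@[11:8]=0xf ⇒ r15

incr r15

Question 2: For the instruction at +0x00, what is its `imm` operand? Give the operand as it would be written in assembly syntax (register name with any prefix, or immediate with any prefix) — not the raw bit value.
[00] 9b 44 → 0x9b44
  opcode bits[15:12]=0x9: li/RI
  rd@[11:8]=0xb ⇒ r11
  imm@[7:0]=0x44 ⇒ $68

$68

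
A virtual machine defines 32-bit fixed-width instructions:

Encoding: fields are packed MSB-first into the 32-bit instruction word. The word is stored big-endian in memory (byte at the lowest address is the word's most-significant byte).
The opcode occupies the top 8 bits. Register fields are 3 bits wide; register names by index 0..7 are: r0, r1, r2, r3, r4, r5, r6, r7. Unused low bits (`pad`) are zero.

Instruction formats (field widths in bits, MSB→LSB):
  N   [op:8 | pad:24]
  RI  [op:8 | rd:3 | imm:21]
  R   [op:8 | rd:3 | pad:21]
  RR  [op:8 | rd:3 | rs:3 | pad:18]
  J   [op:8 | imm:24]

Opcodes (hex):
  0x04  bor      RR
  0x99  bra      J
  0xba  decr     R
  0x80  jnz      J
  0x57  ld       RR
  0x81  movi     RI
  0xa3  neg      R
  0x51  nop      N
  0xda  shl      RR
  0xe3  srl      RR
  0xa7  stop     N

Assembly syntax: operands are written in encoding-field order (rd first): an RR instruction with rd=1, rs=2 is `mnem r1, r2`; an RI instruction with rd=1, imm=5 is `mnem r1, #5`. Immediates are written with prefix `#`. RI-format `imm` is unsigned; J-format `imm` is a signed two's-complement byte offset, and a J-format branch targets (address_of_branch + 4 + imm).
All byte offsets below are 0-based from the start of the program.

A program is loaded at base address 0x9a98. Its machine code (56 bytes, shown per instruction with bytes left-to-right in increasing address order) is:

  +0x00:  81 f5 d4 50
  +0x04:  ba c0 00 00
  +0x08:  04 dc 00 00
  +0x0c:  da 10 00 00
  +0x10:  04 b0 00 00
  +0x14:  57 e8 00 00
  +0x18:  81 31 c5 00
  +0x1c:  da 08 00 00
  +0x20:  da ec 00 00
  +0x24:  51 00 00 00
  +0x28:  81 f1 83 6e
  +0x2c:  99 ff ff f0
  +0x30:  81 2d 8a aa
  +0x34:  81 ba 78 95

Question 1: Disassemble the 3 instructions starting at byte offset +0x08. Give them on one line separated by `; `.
[08] 04 dc 00 00 → 0x04dc0000
  op=0x04dc0000>>24=0x4 ⇒ bor (RR)
  rd: (w>>21)&0x7=0x6 → r6
  rs: (w>>18)&0x7=0x7 → r7
[0c] da 10 00 00 → 0xda100000
  op=0xda100000>>24=0xda ⇒ shl (RR)
  rd: (w>>21)&0x7=0x0 → r0
  rs: (w>>18)&0x7=0x4 → r4
[10] 04 b0 00 00 → 0x04b00000
  op=0x04b00000>>24=0x4 ⇒ bor (RR)
  rd: (w>>21)&0x7=0x5 → r5
  rs: (w>>18)&0x7=0x4 → r4

bor r6, r7; shl r0, r4; bor r5, r4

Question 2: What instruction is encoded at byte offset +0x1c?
[1c] da 08 00 00 → 0xda080000
  top 8b → 0xda → shl [RR]
  [23:21] rd=0 = r0
  [20:18] rs=2 = r2

shl r0, r2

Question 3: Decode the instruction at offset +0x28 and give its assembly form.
@+28  big-endian(81 f1 83 6e) = 0x81f1836e
  opcode bits[31:24]=0x81: movi/RI
  [23:21] rd=7 = r7
  [20:0] imm=1147758 = #1147758

movi r7, #1147758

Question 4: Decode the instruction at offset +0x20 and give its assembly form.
shl r7, r3

@+20  big-endian(da ec 00 00) = 0xdaec0000
  top 8b → 0xda → shl [RR]
  rd@[23:21]=0x7 ⇒ r7
  rs@[20:18]=0x3 ⇒ r3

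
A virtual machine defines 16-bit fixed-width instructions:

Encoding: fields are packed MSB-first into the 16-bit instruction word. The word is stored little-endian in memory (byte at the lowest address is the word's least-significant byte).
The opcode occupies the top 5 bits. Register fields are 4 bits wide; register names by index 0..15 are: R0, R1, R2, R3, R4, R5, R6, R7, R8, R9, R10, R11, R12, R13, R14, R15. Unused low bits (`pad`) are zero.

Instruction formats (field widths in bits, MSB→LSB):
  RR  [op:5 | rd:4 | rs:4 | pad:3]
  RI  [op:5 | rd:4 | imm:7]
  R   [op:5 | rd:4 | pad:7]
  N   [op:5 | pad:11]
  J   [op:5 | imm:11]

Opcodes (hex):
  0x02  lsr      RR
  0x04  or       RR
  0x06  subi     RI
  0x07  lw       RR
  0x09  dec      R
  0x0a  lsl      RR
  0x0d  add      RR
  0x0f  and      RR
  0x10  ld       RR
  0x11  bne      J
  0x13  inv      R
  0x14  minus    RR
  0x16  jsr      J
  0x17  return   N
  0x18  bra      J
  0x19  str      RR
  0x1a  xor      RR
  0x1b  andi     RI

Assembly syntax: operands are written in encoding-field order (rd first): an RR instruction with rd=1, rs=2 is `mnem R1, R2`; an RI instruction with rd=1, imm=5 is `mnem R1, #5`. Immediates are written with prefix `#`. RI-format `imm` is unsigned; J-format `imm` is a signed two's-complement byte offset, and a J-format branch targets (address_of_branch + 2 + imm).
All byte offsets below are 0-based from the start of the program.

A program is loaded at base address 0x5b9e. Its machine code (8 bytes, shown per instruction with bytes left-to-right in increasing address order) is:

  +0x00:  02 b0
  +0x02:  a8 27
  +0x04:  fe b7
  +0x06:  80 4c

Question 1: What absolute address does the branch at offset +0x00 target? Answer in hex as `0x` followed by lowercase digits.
@+00  little-endian(02 b0) = 0xb002
  op=0xb002>>11=0x16 ⇒ jsr (J)
  imm: (w>>0)&0x7ff=0x2 → #2
  target = base 0x5b9e + off 0x00 + 2 + imm 2 = 0x5ba2

0x5ba2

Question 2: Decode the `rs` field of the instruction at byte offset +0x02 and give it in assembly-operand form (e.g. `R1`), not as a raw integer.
R5

@+02  little-endian(a8 27) = 0x27a8
  top 5b → 0x4 → or [RR]
  [10:7] rd=15 = R15
  [6:3] rs=5 = R5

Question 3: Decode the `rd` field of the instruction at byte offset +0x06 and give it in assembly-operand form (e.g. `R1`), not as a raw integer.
@+06  little-endian(80 4c) = 0x4c80
  op=0x4c80>>11=0x9 ⇒ dec (R)
  rd: (w>>7)&0xf=0x9 → R9

R9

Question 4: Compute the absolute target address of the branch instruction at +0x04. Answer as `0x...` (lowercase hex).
0x5ba2

+0x04: fe b7 ⇒ word 0xb7fe (little)
  top 5b → 0x16 → jsr [J]
  [10:0] imm=2046 (s11→-2) = #-2
  target = base 0x5b9e + off 0x04 + 2 + imm -2 = 0x5ba2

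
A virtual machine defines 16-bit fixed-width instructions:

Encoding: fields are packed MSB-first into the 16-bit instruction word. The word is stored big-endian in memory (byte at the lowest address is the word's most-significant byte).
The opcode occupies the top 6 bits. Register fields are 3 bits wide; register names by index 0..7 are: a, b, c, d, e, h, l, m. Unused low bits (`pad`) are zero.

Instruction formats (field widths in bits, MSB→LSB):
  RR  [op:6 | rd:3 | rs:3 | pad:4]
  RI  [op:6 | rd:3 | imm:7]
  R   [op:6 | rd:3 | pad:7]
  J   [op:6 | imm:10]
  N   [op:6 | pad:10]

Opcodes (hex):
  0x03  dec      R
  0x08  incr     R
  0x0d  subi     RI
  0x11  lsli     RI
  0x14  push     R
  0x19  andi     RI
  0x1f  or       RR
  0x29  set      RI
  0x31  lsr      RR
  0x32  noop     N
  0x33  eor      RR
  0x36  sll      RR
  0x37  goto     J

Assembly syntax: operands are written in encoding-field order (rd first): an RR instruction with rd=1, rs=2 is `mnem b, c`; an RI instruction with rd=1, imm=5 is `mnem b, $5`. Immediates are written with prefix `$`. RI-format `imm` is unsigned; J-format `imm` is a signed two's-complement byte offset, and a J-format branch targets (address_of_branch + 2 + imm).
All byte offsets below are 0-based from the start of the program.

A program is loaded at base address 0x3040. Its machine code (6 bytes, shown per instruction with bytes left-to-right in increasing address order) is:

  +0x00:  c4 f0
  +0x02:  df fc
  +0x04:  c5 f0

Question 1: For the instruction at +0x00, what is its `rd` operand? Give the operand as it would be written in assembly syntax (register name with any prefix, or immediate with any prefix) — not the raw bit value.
b

+0x00: c4 f0 ⇒ word 0xc4f0 (big)
  opcode bits[15:10]=0x31: lsr/RR
  rd@[9:7]=0x1 ⇒ b
  rs@[6:4]=0x7 ⇒ m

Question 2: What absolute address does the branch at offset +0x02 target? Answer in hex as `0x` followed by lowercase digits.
@+02  big-endian(df fc) = 0xdffc
  opcode bits[15:10]=0x37: goto/J
  imm: (w>>0)&0x3ff=0x3fc (s10→-4) → $-4
  target = base 0x3040 + off 0x02 + 2 + imm -4 = 0x3040

0x3040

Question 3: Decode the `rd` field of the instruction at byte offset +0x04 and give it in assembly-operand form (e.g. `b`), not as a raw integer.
off 0x04: read c5 f0 as big → 0xc5f0
  opcode bits[15:10]=0x31: lsr/RR
  rd: (w>>7)&0x7=0x3 → d
  rs: (w>>4)&0x7=0x7 → m

d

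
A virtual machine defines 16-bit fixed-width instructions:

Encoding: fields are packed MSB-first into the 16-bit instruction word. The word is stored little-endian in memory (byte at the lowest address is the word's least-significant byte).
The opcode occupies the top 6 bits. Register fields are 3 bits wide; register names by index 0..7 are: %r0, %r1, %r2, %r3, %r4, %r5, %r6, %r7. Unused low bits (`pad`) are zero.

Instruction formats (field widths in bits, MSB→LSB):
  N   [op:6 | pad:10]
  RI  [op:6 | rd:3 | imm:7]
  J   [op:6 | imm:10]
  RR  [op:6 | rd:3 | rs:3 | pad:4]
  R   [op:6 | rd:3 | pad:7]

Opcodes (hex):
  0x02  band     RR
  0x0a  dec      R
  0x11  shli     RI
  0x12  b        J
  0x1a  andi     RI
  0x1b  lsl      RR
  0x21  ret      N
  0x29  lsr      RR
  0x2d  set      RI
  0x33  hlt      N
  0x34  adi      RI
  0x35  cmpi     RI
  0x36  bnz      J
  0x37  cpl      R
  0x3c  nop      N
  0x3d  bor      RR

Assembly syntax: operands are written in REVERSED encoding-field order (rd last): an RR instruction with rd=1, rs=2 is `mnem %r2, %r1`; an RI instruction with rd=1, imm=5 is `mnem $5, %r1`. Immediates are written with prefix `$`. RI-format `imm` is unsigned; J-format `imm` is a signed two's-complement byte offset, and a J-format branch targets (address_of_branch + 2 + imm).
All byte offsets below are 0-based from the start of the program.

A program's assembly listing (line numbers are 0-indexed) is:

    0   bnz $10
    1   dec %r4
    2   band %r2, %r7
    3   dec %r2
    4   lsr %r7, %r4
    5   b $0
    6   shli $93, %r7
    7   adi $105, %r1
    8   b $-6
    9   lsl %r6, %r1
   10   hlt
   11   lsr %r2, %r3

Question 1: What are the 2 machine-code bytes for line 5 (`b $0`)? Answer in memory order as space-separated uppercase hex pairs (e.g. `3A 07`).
00 48

line 5 (b): pack op=0x12:6|imm=0:10 = 0x4800; little→ 00 48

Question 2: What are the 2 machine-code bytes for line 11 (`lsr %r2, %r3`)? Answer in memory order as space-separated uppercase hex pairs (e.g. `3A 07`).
A0 A5

11. lsr fields op=0x29:6|rd=3:3|rs=2:3|pad=0:4 → word a5a0h → a0 a5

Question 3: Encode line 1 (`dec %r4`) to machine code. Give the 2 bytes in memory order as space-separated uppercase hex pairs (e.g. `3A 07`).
00 2A

1. dec fields op=0xa:6|rd=4:3|pad=0:7 → word 2a00h → 00 2a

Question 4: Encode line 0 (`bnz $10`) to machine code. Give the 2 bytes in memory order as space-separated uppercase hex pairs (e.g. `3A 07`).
0. bnz fields op=0x36:6|imm=10:10 → word d80ah → 0a d8

0A D8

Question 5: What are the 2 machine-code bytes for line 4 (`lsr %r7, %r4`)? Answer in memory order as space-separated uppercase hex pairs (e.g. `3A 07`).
70 A6

L4: lsr op=0x29:6|rd=4:3|rs=7:3|pad=0:4 ⇒ 0xa670 ⇒ little 70 a6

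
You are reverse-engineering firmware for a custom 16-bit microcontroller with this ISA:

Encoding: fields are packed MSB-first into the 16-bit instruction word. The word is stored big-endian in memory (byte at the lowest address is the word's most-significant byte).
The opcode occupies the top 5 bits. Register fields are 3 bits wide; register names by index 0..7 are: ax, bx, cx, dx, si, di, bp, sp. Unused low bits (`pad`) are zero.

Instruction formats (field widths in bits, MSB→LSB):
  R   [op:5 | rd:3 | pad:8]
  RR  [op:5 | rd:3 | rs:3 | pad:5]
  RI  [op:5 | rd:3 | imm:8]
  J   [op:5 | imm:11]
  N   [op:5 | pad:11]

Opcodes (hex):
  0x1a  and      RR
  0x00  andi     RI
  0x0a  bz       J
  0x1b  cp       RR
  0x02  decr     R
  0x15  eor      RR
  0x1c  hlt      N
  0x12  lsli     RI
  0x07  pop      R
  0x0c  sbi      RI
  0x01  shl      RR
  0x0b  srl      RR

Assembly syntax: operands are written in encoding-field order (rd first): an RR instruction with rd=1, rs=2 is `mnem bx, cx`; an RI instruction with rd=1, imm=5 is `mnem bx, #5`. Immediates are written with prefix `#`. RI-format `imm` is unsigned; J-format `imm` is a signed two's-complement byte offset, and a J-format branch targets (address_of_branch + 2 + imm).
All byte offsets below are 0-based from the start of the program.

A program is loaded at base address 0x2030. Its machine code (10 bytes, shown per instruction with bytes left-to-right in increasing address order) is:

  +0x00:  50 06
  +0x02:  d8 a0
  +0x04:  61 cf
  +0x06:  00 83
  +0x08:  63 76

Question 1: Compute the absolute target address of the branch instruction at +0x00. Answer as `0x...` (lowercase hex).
@+00  big-endian(50 06) = 0x5006
  top 5b → 0xa → bz [J]
  imm@[10:0]=0x6 ⇒ #6
  target = base 0x2030 + off 0x00 + 2 + imm 6 = 0x2038

0x2038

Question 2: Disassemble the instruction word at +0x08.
sbi dx, #118

[08] 63 76 → 0x6376
  op=0x6376>>11=0xc ⇒ sbi (RI)
  rd@[10:8]=0x3 ⇒ dx
  imm@[7:0]=0x76 ⇒ #118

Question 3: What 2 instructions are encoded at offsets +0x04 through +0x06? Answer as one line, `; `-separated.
sbi bx, #207; andi ax, #131

@+04  big-endian(61 cf) = 0x61cf
  opcode bits[15:11]=0xc: sbi/RI
  rd@[10:8]=0x1 ⇒ bx
  imm@[7:0]=0xcf ⇒ #207
@+06  big-endian(00 83) = 0x0083
  opcode bits[15:11]=0x0: andi/RI
  rd@[10:8]=0x0 ⇒ ax
  imm@[7:0]=0x83 ⇒ #131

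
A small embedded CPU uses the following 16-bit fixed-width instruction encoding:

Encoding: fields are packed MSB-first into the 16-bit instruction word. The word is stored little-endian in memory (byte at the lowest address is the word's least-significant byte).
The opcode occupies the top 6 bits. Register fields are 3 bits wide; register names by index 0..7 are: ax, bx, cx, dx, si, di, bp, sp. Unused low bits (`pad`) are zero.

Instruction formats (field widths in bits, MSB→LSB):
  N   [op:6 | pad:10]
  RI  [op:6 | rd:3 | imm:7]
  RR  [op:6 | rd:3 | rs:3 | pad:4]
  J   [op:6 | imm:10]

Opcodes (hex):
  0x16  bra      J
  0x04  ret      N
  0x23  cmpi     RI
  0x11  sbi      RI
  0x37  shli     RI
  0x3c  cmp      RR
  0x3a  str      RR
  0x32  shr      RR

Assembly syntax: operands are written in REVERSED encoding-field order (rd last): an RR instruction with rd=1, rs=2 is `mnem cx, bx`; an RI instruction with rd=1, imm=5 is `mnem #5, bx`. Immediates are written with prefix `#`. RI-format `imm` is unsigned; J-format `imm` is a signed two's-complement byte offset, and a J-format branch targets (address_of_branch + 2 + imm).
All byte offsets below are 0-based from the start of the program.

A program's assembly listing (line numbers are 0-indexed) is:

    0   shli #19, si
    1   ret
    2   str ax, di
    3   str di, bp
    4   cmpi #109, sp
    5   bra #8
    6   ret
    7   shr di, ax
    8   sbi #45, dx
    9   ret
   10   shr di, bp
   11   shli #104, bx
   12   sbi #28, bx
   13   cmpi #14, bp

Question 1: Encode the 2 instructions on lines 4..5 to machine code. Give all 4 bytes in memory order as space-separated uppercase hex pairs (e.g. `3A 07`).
ED 8F 08 58

line 4 (cmpi): pack op=0x23:6|rd=7:3|imm=109:7 = 0x8fed; little→ ed 8f
line 5 (bra): pack op=0x16:6|imm=8:10 = 0x5808; little→ 08 58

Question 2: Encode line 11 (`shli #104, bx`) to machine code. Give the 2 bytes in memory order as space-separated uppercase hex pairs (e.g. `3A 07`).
11. shli fields op=0x37:6|rd=1:3|imm=104:7 → word dce8h → e8 dc

E8 DC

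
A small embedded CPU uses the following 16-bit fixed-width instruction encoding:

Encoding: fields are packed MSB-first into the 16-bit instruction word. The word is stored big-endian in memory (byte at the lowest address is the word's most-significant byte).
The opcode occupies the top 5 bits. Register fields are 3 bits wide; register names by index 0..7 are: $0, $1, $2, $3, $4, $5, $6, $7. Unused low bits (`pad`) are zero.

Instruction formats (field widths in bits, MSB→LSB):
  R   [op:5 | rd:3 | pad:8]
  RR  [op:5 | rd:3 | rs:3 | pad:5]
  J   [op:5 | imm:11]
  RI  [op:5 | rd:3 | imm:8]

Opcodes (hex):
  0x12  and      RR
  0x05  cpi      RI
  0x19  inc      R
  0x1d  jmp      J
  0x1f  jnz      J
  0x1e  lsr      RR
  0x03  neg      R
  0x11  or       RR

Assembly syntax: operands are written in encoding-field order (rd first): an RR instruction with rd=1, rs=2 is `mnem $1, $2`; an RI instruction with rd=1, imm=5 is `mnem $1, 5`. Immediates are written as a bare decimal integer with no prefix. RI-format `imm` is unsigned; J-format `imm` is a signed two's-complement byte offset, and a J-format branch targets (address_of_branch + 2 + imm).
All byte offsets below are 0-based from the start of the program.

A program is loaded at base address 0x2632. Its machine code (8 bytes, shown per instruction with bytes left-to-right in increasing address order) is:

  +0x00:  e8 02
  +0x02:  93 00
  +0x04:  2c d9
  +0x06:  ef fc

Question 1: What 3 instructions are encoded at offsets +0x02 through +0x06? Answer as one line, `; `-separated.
and $3, $0; cpi $4, 217; jmp -4

off 0x02: read 93 00 as big → 0x9300
  opcode bits[15:11]=0x12: and/RR
  rd: (w>>8)&0x7=0x3 → $3
  rs: (w>>5)&0x7=0x0 → $0
off 0x04: read 2c d9 as big → 0x2cd9
  opcode bits[15:11]=0x5: cpi/RI
  rd: (w>>8)&0x7=0x4 → $4
  imm: (w>>0)&0xff=0xd9 → 217
off 0x06: read ef fc as big → 0xeffc
  opcode bits[15:11]=0x1d: jmp/J
  imm: (w>>0)&0x7ff=0x7fc (s11→-4) → -4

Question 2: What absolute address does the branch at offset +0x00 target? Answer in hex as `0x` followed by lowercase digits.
0x2636

off 0x00: read e8 02 as big → 0xe802
  top 5b → 0x1d → jmp [J]
  imm: (w>>0)&0x7ff=0x2 → 2
  target = base 0x2632 + off 0x00 + 2 + imm 2 = 0x2636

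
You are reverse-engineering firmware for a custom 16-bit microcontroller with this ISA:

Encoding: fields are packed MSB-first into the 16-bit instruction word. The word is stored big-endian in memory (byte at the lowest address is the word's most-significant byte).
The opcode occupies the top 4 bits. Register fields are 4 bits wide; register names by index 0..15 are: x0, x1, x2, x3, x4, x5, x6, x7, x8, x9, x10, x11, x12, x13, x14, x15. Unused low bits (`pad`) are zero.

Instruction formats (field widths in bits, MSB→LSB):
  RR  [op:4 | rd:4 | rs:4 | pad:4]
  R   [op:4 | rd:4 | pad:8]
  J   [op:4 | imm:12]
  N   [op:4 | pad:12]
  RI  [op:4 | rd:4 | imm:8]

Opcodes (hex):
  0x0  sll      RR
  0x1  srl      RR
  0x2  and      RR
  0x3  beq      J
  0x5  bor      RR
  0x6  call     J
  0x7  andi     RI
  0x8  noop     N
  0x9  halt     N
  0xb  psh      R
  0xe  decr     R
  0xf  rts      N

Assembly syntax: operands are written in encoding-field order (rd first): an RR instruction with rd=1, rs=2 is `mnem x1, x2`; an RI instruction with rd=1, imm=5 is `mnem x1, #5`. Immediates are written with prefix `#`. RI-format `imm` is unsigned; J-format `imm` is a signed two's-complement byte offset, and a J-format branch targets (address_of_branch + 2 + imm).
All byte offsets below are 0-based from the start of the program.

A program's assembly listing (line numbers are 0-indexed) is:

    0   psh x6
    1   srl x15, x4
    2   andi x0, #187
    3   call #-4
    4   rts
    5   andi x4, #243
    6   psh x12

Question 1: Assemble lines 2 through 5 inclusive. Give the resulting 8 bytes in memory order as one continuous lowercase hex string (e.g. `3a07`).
70bb6ffcf00074f3

2. andi fields op=0x7:4|rd=0:4|imm=187:8 → word 70bbh → 70 bb
3. call fields op=0x6:4|imm=-4:12 → word 6ffch → 6f fc
4. rts fields op=0xf:4|pad=0:12 → word f000h → f0 00
5. andi fields op=0x7:4|rd=4:4|imm=243:8 → word 74f3h → 74 f3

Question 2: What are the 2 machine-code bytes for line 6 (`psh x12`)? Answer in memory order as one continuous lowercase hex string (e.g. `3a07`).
bc00

line 6 (psh): pack op=0xb:4|rd=12:4|pad=0:8 = 0xbc00; big→ bc 00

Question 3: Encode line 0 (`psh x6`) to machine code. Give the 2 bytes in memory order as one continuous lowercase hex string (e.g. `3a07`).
line 0 (psh): pack op=0xb:4|rd=6:4|pad=0:8 = 0xb600; big→ b6 00

b600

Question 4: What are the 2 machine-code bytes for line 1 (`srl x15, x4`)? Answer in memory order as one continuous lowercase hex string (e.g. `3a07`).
L1: srl op=0x1:4|rd=15:4|rs=4:4|pad=0:4 ⇒ 0x1f40 ⇒ big 1f 40

1f40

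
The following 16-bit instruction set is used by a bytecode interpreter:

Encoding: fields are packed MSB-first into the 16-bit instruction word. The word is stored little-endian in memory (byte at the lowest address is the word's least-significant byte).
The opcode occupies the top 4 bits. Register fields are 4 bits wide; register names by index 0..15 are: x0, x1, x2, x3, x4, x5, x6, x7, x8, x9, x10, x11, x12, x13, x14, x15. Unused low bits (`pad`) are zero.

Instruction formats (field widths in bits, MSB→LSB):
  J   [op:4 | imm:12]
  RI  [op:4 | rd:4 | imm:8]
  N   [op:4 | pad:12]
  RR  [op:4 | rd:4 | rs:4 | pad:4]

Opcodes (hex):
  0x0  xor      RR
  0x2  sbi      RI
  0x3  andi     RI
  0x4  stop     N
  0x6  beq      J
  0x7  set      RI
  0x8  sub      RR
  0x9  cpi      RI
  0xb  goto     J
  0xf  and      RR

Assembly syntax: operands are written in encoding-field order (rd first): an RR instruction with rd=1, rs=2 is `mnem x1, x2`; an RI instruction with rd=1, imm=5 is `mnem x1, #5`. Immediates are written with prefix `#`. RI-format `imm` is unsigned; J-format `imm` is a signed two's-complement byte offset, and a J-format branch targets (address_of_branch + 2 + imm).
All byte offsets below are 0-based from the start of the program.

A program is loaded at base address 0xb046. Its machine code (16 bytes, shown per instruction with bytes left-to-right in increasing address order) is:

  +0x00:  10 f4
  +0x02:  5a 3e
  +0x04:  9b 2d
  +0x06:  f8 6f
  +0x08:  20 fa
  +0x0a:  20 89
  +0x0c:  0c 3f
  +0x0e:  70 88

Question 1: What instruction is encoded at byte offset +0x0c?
[0c] 0c 3f → 0x3f0c
  op=0x3f0c>>12=0x3 ⇒ andi (RI)
  [11:8] rd=15 = x15
  [7:0] imm=12 = #12

andi x15, #12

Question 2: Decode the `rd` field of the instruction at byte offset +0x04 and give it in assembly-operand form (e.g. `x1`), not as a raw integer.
x13

[04] 9b 2d → 0x2d9b
  top 4b → 0x2 → sbi [RI]
  rd: (w>>8)&0xf=0xd → x13
  imm: (w>>0)&0xff=0x9b → #155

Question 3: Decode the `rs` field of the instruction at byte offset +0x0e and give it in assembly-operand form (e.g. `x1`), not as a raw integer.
x7

[0e] 70 88 → 0x8870
  opcode bits[15:12]=0x8: sub/RR
  [11:8] rd=8 = x8
  [7:4] rs=7 = x7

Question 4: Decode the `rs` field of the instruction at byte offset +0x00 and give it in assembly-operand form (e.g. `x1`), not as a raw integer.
x1

+0x00: 10 f4 ⇒ word 0xf410 (little)
  opcode bits[15:12]=0xf: and/RR
  rd@[11:8]=0x4 ⇒ x4
  rs@[7:4]=0x1 ⇒ x1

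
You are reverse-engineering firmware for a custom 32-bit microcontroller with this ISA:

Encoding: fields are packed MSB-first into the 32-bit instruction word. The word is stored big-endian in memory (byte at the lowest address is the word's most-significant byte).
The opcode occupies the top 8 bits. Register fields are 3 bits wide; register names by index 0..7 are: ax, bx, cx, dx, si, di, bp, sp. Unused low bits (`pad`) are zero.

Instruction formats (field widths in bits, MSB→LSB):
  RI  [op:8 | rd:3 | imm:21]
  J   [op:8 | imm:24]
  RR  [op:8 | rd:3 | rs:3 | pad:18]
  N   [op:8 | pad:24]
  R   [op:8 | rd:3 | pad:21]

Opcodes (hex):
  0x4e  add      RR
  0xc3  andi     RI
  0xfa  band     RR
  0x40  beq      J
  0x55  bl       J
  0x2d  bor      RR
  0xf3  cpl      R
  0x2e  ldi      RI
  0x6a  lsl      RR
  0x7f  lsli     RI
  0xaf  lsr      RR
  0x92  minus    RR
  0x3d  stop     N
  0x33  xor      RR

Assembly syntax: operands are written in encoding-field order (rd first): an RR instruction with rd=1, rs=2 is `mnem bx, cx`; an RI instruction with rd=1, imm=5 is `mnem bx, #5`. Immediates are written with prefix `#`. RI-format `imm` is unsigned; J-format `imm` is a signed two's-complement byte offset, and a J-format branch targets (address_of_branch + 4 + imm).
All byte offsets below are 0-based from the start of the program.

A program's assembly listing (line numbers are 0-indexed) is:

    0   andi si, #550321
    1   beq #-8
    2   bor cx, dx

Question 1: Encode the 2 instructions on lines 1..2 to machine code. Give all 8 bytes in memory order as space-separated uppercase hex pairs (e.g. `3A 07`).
40 FF FF F8 2D 4C 00 00

L1: beq op=0x40:8|imm=-8:24 ⇒ 0x40fffff8 ⇒ big 40 ff ff f8
L2: bor op=0x2d:8|rd=2:3|rs=3:3|pad=0:18 ⇒ 0x2d4c0000 ⇒ big 2d 4c 00 00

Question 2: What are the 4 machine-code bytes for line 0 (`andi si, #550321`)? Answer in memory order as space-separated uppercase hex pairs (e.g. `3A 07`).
C3 88 65 B1

line 0 (andi): pack op=0xc3:8|rd=4:3|imm=550321:21 = 0xc38865b1; big→ c3 88 65 b1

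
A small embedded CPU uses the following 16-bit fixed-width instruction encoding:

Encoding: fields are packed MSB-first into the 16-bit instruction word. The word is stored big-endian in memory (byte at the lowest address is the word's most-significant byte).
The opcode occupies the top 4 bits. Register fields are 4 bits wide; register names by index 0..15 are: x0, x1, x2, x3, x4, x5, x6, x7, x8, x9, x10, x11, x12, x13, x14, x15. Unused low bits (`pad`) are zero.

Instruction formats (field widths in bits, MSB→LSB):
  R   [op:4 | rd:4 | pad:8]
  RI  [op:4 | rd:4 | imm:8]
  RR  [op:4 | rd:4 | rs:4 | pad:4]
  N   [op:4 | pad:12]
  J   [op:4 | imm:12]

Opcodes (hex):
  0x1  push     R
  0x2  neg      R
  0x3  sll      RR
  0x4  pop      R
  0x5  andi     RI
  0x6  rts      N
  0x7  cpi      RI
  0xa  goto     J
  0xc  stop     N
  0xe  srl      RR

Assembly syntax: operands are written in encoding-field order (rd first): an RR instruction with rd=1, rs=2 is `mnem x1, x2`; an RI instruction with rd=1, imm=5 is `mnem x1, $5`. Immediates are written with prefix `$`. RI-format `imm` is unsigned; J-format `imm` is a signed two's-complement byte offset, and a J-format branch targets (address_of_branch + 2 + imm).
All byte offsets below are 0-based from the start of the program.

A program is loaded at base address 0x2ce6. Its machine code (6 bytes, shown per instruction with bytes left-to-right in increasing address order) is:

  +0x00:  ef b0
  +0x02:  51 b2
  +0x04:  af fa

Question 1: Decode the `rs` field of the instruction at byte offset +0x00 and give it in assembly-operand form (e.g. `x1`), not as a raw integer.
+0x00: ef b0 ⇒ word 0xefb0 (big)
  top 4b → 0xe → srl [RR]
  rd: (w>>8)&0xf=0xf → x15
  rs: (w>>4)&0xf=0xb → x11

x11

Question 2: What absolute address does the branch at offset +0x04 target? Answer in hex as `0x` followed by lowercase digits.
0x2ce6

@+04  big-endian(af fa) = 0xaffa
  op=0xaffa>>12=0xa ⇒ goto (J)
  [11:0] imm=4090 (s12→-6) = $-6
  target = base 0x2ce6 + off 0x04 + 2 + imm -6 = 0x2ce6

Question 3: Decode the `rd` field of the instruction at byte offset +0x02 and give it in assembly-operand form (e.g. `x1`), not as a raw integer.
@+02  big-endian(51 b2) = 0x51b2
  opcode bits[15:12]=0x5: andi/RI
  rd: (w>>8)&0xf=0x1 → x1
  imm: (w>>0)&0xff=0xb2 → $178

x1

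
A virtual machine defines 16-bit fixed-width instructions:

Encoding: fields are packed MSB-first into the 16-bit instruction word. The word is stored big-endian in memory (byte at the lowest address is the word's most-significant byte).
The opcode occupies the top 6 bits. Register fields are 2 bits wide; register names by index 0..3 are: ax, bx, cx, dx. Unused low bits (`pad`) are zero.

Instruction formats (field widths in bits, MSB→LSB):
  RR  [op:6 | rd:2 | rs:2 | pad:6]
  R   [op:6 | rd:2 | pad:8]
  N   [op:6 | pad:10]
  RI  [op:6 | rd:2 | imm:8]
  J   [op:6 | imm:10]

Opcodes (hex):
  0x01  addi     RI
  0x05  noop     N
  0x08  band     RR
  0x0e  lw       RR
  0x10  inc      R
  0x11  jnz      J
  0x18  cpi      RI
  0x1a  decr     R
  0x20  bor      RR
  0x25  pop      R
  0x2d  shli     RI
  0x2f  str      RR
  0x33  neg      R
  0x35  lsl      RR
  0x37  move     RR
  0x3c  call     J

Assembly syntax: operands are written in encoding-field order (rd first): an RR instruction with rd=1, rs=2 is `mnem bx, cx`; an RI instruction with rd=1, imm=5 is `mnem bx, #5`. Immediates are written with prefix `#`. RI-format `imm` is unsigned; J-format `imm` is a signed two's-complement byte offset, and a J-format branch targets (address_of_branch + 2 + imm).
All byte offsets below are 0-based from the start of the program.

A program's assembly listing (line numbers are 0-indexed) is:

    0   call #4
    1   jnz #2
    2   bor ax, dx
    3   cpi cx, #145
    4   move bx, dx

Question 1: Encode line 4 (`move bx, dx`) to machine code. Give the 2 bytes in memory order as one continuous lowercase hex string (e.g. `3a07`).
ddc0

4. move fields op=0x37:6|rd=1:2|rs=3:2|pad=0:6 → word ddc0h → dd c0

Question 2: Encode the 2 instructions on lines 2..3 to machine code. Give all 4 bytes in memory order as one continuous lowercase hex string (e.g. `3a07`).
2. bor fields op=0x20:6|rd=0:2|rs=3:2|pad=0:6 → word 80c0h → 80 c0
3. cpi fields op=0x18:6|rd=2:2|imm=145:8 → word 6291h → 62 91

80c06291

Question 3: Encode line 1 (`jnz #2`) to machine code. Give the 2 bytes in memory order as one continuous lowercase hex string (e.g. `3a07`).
L1: jnz op=0x11:6|imm=2:10 ⇒ 0x4402 ⇒ big 44 02

4402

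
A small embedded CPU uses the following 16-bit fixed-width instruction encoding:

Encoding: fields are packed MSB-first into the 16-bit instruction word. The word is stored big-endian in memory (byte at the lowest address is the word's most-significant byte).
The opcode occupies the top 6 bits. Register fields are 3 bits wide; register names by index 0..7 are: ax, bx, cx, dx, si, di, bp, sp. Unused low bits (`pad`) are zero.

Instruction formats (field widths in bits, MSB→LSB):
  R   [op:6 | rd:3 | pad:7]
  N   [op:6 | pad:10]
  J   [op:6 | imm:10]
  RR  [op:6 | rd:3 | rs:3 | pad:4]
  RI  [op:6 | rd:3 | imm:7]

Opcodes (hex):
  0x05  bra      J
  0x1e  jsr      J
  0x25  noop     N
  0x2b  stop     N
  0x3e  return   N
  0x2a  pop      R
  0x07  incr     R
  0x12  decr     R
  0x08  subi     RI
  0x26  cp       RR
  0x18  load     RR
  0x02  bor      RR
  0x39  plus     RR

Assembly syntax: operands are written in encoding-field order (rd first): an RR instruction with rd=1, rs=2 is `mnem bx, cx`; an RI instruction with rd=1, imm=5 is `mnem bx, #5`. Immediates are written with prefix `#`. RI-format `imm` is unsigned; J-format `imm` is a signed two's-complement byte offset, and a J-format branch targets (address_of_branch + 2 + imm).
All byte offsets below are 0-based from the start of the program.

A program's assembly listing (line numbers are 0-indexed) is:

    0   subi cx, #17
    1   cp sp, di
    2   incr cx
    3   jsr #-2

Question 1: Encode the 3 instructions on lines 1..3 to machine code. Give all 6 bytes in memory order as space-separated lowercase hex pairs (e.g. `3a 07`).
L1: cp op=0x26:6|rd=7:3|rs=5:3|pad=0:4 ⇒ 0x9bd0 ⇒ big 9b d0
L2: incr op=0x7:6|rd=2:3|pad=0:7 ⇒ 0x1d00 ⇒ big 1d 00
L3: jsr op=0x1e:6|imm=-2:10 ⇒ 0x7bfe ⇒ big 7b fe

9b d0 1d 00 7b fe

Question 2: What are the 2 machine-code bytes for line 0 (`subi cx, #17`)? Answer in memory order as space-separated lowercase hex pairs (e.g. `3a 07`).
line 0 (subi): pack op=0x8:6|rd=2:3|imm=17:7 = 0x2111; big→ 21 11

21 11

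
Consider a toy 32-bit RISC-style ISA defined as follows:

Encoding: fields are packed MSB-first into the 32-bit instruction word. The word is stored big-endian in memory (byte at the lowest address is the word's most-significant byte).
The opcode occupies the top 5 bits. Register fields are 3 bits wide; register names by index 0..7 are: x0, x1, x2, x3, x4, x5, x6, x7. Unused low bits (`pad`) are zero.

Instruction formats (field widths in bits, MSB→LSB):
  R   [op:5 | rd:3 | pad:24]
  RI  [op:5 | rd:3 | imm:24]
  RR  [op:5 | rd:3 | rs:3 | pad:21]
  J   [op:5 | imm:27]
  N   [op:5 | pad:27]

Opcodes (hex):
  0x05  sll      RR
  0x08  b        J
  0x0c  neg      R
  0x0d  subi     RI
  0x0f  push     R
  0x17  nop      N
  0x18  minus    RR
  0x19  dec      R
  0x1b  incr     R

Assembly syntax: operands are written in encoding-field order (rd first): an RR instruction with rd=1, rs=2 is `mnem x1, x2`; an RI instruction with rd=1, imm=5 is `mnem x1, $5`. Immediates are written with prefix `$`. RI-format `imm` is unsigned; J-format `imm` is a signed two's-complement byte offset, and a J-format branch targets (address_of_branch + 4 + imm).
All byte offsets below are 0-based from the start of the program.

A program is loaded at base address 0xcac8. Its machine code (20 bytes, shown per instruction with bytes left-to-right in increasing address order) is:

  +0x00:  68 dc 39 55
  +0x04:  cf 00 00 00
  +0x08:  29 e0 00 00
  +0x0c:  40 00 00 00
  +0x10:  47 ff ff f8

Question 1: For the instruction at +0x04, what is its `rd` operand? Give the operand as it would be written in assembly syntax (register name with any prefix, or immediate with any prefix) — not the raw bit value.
x7

+0x04: cf 00 00 00 ⇒ word 0xcf000000 (big)
  top 5b → 0x19 → dec [R]
  rd@[26:24]=0x7 ⇒ x7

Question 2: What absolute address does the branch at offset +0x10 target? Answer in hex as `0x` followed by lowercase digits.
0xcad4

off 0x10: read 47 ff ff f8 as big → 0x47fffff8
  top 5b → 0x8 → b [J]
  imm: (w>>0)&0x7ffffff=0x7fffff8 (s27→-8) → $-8
  target = base 0xcac8 + off 0x10 + 4 + imm -8 = 0xcad4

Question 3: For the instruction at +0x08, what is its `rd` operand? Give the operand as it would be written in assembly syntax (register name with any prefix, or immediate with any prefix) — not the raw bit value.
x1

[08] 29 e0 00 00 → 0x29e00000
  top 5b → 0x5 → sll [RR]
  [26:24] rd=1 = x1
  [23:21] rs=7 = x7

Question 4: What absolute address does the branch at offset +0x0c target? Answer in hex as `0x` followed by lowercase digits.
0xcad8

@+0c  big-endian(40 00 00 00) = 0x40000000
  op=0x40000000>>27=0x8 ⇒ b (J)
  imm: (w>>0)&0x7ffffff=0x0 → $0
  target = base 0xcac8 + off 0x0c + 4 + imm 0 = 0xcad8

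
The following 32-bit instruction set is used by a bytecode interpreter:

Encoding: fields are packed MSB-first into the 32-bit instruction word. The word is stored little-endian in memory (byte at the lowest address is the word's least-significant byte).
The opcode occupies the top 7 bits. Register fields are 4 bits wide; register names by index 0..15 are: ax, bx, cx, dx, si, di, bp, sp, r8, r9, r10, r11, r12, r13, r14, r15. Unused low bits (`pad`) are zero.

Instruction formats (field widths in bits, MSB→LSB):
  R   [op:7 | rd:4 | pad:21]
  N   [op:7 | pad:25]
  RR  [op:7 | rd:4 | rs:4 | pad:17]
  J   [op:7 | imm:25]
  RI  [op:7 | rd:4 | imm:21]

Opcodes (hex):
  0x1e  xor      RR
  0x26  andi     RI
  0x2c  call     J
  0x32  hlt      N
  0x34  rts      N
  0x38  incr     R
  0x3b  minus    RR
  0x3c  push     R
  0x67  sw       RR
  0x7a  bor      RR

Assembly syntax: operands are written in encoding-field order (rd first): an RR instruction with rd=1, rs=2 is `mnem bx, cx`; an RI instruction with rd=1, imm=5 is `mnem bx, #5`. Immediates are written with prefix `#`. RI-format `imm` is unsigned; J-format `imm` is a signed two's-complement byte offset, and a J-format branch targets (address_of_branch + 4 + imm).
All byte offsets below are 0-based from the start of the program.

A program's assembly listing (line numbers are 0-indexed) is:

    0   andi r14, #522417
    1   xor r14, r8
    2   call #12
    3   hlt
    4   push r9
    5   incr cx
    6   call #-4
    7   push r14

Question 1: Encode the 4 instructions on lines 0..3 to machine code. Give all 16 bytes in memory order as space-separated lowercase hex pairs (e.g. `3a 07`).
b1 f8 c7 4d 00 00 d0 3d 0c 00 00 58 00 00 00 64

L0: andi op=0x26:7|rd=14:4|imm=522417:21 ⇒ 0x4dc7f8b1 ⇒ little b1 f8 c7 4d
L1: xor op=0x1e:7|rd=14:4|rs=8:4|pad=0:17 ⇒ 0x3dd00000 ⇒ little 00 00 d0 3d
L2: call op=0x2c:7|imm=12:25 ⇒ 0x5800000c ⇒ little 0c 00 00 58
L3: hlt op=0x32:7|pad=0:25 ⇒ 0x64000000 ⇒ little 00 00 00 64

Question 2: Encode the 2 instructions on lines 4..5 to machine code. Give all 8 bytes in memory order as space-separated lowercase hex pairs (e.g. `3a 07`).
line 4 (push): pack op=0x3c:7|rd=9:4|pad=0:21 = 0x79200000; little→ 00 00 20 79
line 5 (incr): pack op=0x38:7|rd=2:4|pad=0:21 = 0x70400000; little→ 00 00 40 70

00 00 20 79 00 00 40 70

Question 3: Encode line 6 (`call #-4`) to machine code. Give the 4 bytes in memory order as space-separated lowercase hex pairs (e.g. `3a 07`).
fc ff ff 59

L6: call op=0x2c:7|imm=-4:25 ⇒ 0x59fffffc ⇒ little fc ff ff 59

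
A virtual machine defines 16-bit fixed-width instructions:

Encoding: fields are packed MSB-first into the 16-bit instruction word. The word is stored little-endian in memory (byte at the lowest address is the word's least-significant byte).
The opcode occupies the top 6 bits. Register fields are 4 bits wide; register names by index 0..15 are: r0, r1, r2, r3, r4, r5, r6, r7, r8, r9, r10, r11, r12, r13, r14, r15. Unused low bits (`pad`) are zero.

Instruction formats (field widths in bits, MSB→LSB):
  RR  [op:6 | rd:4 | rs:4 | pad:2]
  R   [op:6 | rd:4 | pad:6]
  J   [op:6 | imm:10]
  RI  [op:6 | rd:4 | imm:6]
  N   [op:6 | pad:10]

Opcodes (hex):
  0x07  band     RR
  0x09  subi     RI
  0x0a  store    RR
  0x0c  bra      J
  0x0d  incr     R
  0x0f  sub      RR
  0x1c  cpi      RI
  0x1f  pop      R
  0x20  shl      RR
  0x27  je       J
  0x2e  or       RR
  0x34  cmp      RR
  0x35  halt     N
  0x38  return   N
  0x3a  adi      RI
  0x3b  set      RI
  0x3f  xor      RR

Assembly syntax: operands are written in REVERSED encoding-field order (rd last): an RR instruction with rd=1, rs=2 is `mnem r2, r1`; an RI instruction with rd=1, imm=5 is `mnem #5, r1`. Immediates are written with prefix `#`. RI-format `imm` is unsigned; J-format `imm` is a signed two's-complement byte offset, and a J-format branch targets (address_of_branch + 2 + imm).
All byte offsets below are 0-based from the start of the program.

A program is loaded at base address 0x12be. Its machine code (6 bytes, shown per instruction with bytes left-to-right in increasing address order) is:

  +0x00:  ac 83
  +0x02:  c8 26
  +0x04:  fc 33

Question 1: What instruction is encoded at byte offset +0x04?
bra #-4

@+04  little-endian(fc 33) = 0x33fc
  opcode bits[15:10]=0xc: bra/J
  [9:0] imm=1020 (s10→-4) = #-4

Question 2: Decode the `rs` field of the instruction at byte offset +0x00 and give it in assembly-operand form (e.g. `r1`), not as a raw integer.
@+00  little-endian(ac 83) = 0x83ac
  opcode bits[15:10]=0x20: shl/RR
  rd: (w>>6)&0xf=0xe → r14
  rs: (w>>2)&0xf=0xb → r11

r11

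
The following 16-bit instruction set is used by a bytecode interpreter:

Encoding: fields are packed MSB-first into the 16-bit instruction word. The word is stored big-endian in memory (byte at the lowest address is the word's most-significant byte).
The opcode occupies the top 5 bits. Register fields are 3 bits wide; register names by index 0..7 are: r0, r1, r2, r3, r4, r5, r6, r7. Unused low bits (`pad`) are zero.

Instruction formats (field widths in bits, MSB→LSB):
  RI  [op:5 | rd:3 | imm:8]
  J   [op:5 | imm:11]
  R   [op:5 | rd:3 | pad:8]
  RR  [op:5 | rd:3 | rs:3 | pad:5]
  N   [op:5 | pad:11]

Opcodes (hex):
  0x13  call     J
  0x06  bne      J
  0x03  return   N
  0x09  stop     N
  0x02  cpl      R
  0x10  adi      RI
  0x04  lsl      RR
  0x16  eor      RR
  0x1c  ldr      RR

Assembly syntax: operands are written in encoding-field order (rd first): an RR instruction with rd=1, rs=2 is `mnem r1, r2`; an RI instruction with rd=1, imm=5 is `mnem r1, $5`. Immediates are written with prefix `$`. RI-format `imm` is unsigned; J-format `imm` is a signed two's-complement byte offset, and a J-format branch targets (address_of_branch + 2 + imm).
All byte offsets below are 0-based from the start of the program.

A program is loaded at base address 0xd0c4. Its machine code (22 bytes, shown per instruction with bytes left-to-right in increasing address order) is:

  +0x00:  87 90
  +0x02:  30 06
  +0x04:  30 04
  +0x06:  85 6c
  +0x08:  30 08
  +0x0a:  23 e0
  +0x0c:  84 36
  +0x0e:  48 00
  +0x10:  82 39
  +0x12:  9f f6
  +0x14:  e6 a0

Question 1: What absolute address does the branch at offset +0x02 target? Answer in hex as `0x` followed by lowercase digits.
+0x02: 30 06 ⇒ word 0x3006 (big)
  op=0x3006>>11=0x6 ⇒ bne (J)
  [10:0] imm=6 = $6
  target = base 0xd0c4 + off 0x02 + 2 + imm 6 = 0xd0ce

0xd0ce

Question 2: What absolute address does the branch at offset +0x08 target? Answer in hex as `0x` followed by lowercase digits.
0xd0d6

[08] 30 08 → 0x3008
  op=0x3008>>11=0x6 ⇒ bne (J)
  [10:0] imm=8 = $8
  target = base 0xd0c4 + off 0x08 + 2 + imm 8 = 0xd0d6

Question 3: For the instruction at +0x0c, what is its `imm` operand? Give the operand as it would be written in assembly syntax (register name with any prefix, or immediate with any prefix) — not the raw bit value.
$54

@+0c  big-endian(84 36) = 0x8436
  op=0x8436>>11=0x10 ⇒ adi (RI)
  [10:8] rd=4 = r4
  [7:0] imm=54 = $54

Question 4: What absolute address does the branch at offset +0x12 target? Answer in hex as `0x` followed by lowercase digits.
+0x12: 9f f6 ⇒ word 0x9ff6 (big)
  top 5b → 0x13 → call [J]
  imm@[10:0]=0x7f6 (s11→-10) ⇒ $-10
  target = base 0xd0c4 + off 0x12 + 2 + imm -10 = 0xd0ce

0xd0ce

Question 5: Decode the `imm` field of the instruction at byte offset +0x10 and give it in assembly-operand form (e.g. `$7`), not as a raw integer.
$57

+0x10: 82 39 ⇒ word 0x8239 (big)
  top 5b → 0x10 → adi [RI]
  rd: (w>>8)&0x7=0x2 → r2
  imm: (w>>0)&0xff=0x39 → $57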